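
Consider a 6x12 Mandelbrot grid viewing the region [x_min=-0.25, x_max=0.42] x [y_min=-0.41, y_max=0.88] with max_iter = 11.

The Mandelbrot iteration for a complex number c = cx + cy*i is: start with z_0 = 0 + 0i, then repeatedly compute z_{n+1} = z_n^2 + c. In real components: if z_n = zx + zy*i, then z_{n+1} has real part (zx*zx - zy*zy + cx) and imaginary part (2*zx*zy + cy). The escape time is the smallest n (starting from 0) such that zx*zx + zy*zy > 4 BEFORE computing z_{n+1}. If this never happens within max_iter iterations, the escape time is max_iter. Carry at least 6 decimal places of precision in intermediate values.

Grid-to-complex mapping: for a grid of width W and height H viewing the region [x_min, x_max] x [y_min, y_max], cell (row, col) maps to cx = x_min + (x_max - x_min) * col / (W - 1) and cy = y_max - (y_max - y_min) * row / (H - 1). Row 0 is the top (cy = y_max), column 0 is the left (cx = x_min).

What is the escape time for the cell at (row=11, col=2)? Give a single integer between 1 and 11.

z_0 = 0 + 0i, c = 0.0180 + -0.4100i
Iter 1: z = 0.0180 + -0.4100i, |z|^2 = 0.1684
Iter 2: z = -0.1498 + -0.4248i, |z|^2 = 0.2029
Iter 3: z = -0.1400 + -0.2828i, |z|^2 = 0.0996
Iter 4: z = -0.0424 + -0.3308i, |z|^2 = 0.1112
Iter 5: z = -0.0897 + -0.3820i, |z|^2 = 0.1539
Iter 6: z = -0.1199 + -0.3415i, |z|^2 = 0.1310
Iter 7: z = -0.0843 + -0.3281i, |z|^2 = 0.1148
Iter 8: z = -0.0826 + -0.3547i, |z|^2 = 0.1326
Iter 9: z = -0.1010 + -0.3514i, |z|^2 = 0.1337
Iter 10: z = -0.0953 + -0.3390i, |z|^2 = 0.1240

Answer: 11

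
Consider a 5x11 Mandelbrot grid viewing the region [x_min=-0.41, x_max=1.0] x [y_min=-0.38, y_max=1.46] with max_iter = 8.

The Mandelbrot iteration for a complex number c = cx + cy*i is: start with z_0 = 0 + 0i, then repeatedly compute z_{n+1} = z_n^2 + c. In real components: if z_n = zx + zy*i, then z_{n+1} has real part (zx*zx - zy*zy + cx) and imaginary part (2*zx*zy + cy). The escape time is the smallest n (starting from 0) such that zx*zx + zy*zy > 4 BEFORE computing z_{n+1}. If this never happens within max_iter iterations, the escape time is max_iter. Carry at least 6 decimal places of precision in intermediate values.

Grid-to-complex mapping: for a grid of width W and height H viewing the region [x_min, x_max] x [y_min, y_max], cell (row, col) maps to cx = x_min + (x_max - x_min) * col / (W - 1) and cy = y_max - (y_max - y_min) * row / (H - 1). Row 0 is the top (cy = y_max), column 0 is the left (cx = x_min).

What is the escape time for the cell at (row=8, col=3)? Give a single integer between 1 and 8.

z_0 = 0 + 0i, c = 0.6475 + -0.0120i
Iter 1: z = 0.6475 + -0.0120i, |z|^2 = 0.4194
Iter 2: z = 1.0666 + -0.0275i, |z|^2 = 1.1384
Iter 3: z = 1.7844 + -0.0707i, |z|^2 = 3.1891
Iter 4: z = 3.8266 + -0.2645i, |z|^2 = 14.7127
Escaped at iteration 4

Answer: 4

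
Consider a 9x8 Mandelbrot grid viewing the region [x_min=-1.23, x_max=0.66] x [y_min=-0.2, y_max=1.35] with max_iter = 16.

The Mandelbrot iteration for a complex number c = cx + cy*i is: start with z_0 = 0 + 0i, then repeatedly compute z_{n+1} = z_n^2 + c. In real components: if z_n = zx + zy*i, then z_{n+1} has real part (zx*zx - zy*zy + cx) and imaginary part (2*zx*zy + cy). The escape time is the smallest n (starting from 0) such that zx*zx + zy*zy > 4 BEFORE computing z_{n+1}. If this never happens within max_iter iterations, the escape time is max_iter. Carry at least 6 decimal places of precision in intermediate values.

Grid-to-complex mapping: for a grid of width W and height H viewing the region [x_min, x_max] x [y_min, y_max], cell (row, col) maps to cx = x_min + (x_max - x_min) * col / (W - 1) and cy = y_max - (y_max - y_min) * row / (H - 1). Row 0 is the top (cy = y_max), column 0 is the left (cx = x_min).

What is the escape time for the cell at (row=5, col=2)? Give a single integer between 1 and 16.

Answer: 13

Derivation:
z_0 = 0 + 0i, c = -0.7575 + 0.2429i
Iter 1: z = -0.7575 + 0.2429i, |z|^2 = 0.6328
Iter 2: z = -0.2427 + -0.1251i, |z|^2 = 0.0745
Iter 3: z = -0.7143 + 0.3036i, |z|^2 = 0.6023
Iter 4: z = -0.3395 + -0.1908i, |z|^2 = 0.1517
Iter 5: z = -0.6786 + 0.3724i, |z|^2 = 0.5992
Iter 6: z = -0.4356 + -0.2626i, |z|^2 = 0.2587
Iter 7: z = -0.6367 + 0.4716i, |z|^2 = 0.6278
Iter 8: z = -0.5746 + -0.3577i, |z|^2 = 0.4581
Iter 9: z = -0.5553 + 0.6539i, |z|^2 = 0.7360
Iter 10: z = -0.8767 + -0.4834i, |z|^2 = 1.0023
Iter 11: z = -0.2225 + 1.0905i, |z|^2 = 1.2387
Iter 12: z = -1.8971 + -0.2425i, |z|^2 = 3.6580
Iter 13: z = 2.7828 + 1.1630i, |z|^2 = 9.0968
Escaped at iteration 13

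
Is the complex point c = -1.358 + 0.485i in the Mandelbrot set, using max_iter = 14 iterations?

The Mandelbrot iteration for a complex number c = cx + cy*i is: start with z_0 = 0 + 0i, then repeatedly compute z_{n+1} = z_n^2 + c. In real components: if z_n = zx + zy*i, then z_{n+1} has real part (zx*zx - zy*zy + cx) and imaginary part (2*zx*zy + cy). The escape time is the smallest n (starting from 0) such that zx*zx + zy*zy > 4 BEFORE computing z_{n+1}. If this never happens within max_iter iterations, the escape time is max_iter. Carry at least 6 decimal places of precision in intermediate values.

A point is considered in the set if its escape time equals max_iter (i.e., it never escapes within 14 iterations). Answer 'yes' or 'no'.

Answer: no

Derivation:
z_0 = 0 + 0i, c = -1.3580 + 0.4850i
Iter 1: z = -1.3580 + 0.4850i, |z|^2 = 2.0794
Iter 2: z = 0.2509 + -0.8323i, |z|^2 = 0.7556
Iter 3: z = -1.9877 + 0.0673i, |z|^2 = 3.9554
Iter 4: z = 2.5884 + 0.2174i, |z|^2 = 6.7469
Escaped at iteration 4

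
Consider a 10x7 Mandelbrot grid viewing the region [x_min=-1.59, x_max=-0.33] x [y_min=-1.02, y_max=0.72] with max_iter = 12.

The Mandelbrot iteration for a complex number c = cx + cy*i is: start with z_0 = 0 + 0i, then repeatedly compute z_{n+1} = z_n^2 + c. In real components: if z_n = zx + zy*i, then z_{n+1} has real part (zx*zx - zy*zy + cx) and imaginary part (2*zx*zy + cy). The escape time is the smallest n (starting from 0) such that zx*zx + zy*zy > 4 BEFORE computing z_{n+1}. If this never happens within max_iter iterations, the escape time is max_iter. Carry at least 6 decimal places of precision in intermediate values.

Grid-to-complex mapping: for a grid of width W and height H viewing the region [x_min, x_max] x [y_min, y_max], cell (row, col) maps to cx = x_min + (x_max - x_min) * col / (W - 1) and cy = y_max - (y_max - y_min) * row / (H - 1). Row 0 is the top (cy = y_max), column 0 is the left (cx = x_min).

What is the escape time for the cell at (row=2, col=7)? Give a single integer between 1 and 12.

z_0 = 0 + 0i, c = -0.6100 + 0.1400i
Iter 1: z = -0.6100 + 0.1400i, |z|^2 = 0.3917
Iter 2: z = -0.2575 + -0.0308i, |z|^2 = 0.0673
Iter 3: z = -0.5446 + 0.1559i, |z|^2 = 0.3209
Iter 4: z = -0.3377 + -0.0298i, |z|^2 = 0.1149
Iter 5: z = -0.4969 + 0.1601i, |z|^2 = 0.2725
Iter 6: z = -0.3888 + -0.0191i, |z|^2 = 0.1515
Iter 7: z = -0.4592 + 0.1549i, |z|^2 = 0.2349
Iter 8: z = -0.4231 + -0.0022i, |z|^2 = 0.1790
Iter 9: z = -0.4310 + 0.1419i, |z|^2 = 0.2059
Iter 10: z = -0.4444 + 0.0177i, |z|^2 = 0.1978
Iter 11: z = -0.4129 + 0.1243i, |z|^2 = 0.1859

Answer: 12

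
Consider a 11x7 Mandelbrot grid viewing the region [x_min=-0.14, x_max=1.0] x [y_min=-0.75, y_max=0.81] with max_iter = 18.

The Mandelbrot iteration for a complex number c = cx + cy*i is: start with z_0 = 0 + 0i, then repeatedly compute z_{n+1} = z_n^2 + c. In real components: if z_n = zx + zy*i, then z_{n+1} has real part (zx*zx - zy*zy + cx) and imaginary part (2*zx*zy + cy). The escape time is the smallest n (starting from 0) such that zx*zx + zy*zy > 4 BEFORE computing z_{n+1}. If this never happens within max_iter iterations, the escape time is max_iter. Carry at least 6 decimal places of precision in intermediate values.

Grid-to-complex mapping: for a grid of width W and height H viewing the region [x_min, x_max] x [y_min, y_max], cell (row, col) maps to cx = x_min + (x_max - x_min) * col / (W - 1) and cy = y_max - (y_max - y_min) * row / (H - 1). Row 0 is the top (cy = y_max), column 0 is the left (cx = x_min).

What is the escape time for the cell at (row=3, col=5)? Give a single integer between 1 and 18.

Answer: 6

Derivation:
z_0 = 0 + 0i, c = 0.4300 + 0.0300i
Iter 1: z = 0.4300 + 0.0300i, |z|^2 = 0.1858
Iter 2: z = 0.6140 + 0.0558i, |z|^2 = 0.3801
Iter 3: z = 0.8039 + 0.0985i, |z|^2 = 0.6559
Iter 4: z = 1.0665 + 0.1884i, |z|^2 = 1.1730
Iter 5: z = 1.5320 + 0.4319i, |z|^2 = 2.5334
Iter 6: z = 2.5904 + 1.3532i, |z|^2 = 8.5415
Escaped at iteration 6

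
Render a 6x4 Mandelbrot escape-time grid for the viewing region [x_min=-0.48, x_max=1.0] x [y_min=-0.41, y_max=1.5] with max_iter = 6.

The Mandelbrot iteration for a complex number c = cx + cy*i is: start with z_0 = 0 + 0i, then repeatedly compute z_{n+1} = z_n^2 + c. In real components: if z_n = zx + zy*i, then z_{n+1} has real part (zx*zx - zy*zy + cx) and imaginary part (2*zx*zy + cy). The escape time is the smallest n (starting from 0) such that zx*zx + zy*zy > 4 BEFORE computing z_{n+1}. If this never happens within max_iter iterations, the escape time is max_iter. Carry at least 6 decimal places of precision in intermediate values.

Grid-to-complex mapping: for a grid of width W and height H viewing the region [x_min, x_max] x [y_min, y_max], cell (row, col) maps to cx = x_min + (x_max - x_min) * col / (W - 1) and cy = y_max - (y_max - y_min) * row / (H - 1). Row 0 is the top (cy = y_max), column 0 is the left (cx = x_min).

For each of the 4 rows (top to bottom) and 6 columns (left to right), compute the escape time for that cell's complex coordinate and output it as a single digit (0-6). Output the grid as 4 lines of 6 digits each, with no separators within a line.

Answer: 222222
565322
666632
666632

Derivation:
(row=0, col=0): c = -0.4800 + 1.5000i → escape time 2
(row=0, col=1): c = -0.1840 + 1.5000i → escape time 2
(row=0, col=2): c = 0.1120 + 1.5000i → escape time 2
(row=0, col=3): c = 0.4080 + 1.5000i → escape time 2
(row=0, col=4): c = 0.7040 + 1.5000i → escape time 2
(row=0, col=5): c = 1.0000 + 1.5000i → escape time 2
(row=1, col=0): c = -0.4800 + 0.8633i → escape time 5
(row=1, col=1): c = -0.1840 + 0.8633i → escape time 6
(row=1, col=2): c = 0.1120 + 0.8633i → escape time 5
(row=1, col=3): c = 0.4080 + 0.8633i → escape time 3
(row=1, col=4): c = 0.7040 + 0.8633i → escape time 2
(row=1, col=5): c = 1.0000 + 0.8633i → escape time 2
(row=2, col=0): c = -0.4800 + 0.2267i → escape time 6
(row=2, col=1): c = -0.1840 + 0.2267i → escape time 6
(row=2, col=2): c = 0.1120 + 0.2267i → escape time 6
(row=2, col=3): c = 0.4080 + 0.2267i → escape time 6
(row=2, col=4): c = 0.7040 + 0.2267i → escape time 3
(row=2, col=5): c = 1.0000 + 0.2267i → escape time 2
(row=3, col=0): c = -0.4800 + -0.4100i → escape time 6
(row=3, col=1): c = -0.1840 + -0.4100i → escape time 6
(row=3, col=2): c = 0.1120 + -0.4100i → escape time 6
(row=3, col=3): c = 0.4080 + -0.4100i → escape time 6
(row=3, col=4): c = 0.7040 + -0.4100i → escape time 3
(row=3, col=5): c = 1.0000 + -0.4100i → escape time 2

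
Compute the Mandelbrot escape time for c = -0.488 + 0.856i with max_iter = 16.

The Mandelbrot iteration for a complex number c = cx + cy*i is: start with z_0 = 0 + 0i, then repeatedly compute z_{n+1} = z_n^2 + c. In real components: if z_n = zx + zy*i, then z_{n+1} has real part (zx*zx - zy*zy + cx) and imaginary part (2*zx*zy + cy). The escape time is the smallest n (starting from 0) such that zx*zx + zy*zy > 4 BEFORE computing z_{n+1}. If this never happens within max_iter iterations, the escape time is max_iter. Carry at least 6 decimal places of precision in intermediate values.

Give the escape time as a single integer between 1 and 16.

Answer: 5

Derivation:
z_0 = 0 + 0i, c = -0.4880 + 0.8560i
Iter 1: z = -0.4880 + 0.8560i, |z|^2 = 0.9709
Iter 2: z = -0.9826 + 0.0205i, |z|^2 = 0.9659
Iter 3: z = 0.4771 + 0.8156i, |z|^2 = 0.8928
Iter 4: z = -0.9257 + 1.6342i, |z|^2 = 3.5275
Iter 5: z = -2.3018 + -2.1694i, |z|^2 = 10.0048
Escaped at iteration 5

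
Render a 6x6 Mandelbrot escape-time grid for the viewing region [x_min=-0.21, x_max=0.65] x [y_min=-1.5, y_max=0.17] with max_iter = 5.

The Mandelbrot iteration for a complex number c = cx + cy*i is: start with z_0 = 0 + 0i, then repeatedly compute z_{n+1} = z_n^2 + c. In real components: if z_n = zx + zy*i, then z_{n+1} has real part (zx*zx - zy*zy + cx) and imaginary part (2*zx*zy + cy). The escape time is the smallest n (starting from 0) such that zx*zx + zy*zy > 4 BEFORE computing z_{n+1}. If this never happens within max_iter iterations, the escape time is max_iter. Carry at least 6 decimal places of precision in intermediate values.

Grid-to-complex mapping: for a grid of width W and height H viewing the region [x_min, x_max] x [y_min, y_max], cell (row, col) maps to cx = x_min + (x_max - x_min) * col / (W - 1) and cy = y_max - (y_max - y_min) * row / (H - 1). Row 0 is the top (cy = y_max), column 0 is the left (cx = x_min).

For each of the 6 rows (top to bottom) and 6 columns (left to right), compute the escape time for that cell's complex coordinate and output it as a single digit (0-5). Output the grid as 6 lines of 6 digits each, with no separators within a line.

Answer: 555554
555554
555553
555433
443222
222222

Derivation:
(row=0, col=0): c = -0.2100 + 0.1700i → escape time 5
(row=0, col=1): c = -0.0380 + 0.1700i → escape time 5
(row=0, col=2): c = 0.1340 + 0.1700i → escape time 5
(row=0, col=3): c = 0.3060 + 0.1700i → escape time 5
(row=0, col=4): c = 0.4780 + 0.1700i → escape time 5
(row=0, col=5): c = 0.6500 + 0.1700i → escape time 4
(row=1, col=0): c = -0.2100 + -0.1640i → escape time 5
(row=1, col=1): c = -0.0380 + -0.1640i → escape time 5
(row=1, col=2): c = 0.1340 + -0.1640i → escape time 5
(row=1, col=3): c = 0.3060 + -0.1640i → escape time 5
(row=1, col=4): c = 0.4780 + -0.1640i → escape time 5
(row=1, col=5): c = 0.6500 + -0.1640i → escape time 4
(row=2, col=0): c = -0.2100 + -0.4980i → escape time 5
(row=2, col=1): c = -0.0380 + -0.4980i → escape time 5
(row=2, col=2): c = 0.1340 + -0.4980i → escape time 5
(row=2, col=3): c = 0.3060 + -0.4980i → escape time 5
(row=2, col=4): c = 0.4780 + -0.4980i → escape time 5
(row=2, col=5): c = 0.6500 + -0.4980i → escape time 3
(row=3, col=0): c = -0.2100 + -0.8320i → escape time 5
(row=3, col=1): c = -0.0380 + -0.8320i → escape time 5
(row=3, col=2): c = 0.1340 + -0.8320i → escape time 5
(row=3, col=3): c = 0.3060 + -0.8320i → escape time 4
(row=3, col=4): c = 0.4780 + -0.8320i → escape time 3
(row=3, col=5): c = 0.6500 + -0.8320i → escape time 3
(row=4, col=0): c = -0.2100 + -1.1660i → escape time 4
(row=4, col=1): c = -0.0380 + -1.1660i → escape time 4
(row=4, col=2): c = 0.1340 + -1.1660i → escape time 3
(row=4, col=3): c = 0.3060 + -1.1660i → escape time 2
(row=4, col=4): c = 0.4780 + -1.1660i → escape time 2
(row=4, col=5): c = 0.6500 + -1.1660i → escape time 2
(row=5, col=0): c = -0.2100 + -1.5000i → escape time 2
(row=5, col=1): c = -0.0380 + -1.5000i → escape time 2
(row=5, col=2): c = 0.1340 + -1.5000i → escape time 2
(row=5, col=3): c = 0.3060 + -1.5000i → escape time 2
(row=5, col=4): c = 0.4780 + -1.5000i → escape time 2
(row=5, col=5): c = 0.6500 + -1.5000i → escape time 2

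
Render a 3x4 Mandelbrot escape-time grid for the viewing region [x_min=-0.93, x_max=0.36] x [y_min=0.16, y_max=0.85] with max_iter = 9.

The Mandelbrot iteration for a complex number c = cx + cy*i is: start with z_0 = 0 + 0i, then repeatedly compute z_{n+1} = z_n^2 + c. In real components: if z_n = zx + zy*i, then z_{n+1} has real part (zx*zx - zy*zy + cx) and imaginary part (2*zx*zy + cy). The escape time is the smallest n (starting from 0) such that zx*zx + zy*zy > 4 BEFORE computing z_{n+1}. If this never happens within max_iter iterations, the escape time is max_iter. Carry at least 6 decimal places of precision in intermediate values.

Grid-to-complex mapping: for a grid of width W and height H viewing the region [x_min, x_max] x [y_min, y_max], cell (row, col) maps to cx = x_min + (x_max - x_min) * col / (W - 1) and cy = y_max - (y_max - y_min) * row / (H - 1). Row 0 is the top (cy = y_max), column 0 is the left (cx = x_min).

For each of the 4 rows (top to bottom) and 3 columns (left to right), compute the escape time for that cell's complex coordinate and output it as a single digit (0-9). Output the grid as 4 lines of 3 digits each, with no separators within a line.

Answer: 394
599
799
999

Derivation:
(row=0, col=0): c = -0.9300 + 0.8500i → escape time 3
(row=0, col=1): c = -0.2850 + 0.8500i → escape time 9
(row=0, col=2): c = 0.3600 + 0.8500i → escape time 4
(row=1, col=0): c = -0.9300 + 0.6200i → escape time 5
(row=1, col=1): c = -0.2850 + 0.6200i → escape time 9
(row=1, col=2): c = 0.3600 + 0.6200i → escape time 9
(row=2, col=0): c = -0.9300 + 0.3900i → escape time 7
(row=2, col=1): c = -0.2850 + 0.3900i → escape time 9
(row=2, col=2): c = 0.3600 + 0.3900i → escape time 9
(row=3, col=0): c = -0.9300 + 0.1600i → escape time 9
(row=3, col=1): c = -0.2850 + 0.1600i → escape time 9
(row=3, col=2): c = 0.3600 + 0.1600i → escape time 9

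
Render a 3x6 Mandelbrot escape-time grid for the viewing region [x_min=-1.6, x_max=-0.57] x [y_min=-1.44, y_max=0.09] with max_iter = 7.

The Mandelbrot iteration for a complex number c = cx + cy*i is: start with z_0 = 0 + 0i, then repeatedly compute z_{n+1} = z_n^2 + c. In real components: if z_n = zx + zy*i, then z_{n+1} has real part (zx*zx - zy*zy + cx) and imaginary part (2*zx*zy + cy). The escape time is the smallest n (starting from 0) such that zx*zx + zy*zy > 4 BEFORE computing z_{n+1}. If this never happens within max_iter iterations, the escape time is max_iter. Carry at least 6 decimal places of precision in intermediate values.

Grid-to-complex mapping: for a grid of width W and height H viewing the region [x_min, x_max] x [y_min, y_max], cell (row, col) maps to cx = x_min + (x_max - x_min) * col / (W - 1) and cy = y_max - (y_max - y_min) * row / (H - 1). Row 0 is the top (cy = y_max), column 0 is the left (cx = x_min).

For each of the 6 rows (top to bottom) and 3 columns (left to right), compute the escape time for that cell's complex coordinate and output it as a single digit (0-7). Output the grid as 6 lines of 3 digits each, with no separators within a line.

(row=0, col=0): c = -1.6000 + 0.0900i → escape time 6
(row=0, col=1): c = -1.0850 + 0.0900i → escape time 7
(row=0, col=2): c = -0.5700 + 0.0900i → escape time 7
(row=1, col=0): c = -1.6000 + -0.2160i → escape time 5
(row=1, col=1): c = -1.0850 + -0.2160i → escape time 7
(row=1, col=2): c = -0.5700 + -0.2160i → escape time 7
(row=2, col=0): c = -1.6000 + -0.5220i → escape time 3
(row=2, col=1): c = -1.0850 + -0.5220i → escape time 5
(row=2, col=2): c = -0.5700 + -0.5220i → escape time 7
(row=3, col=0): c = -1.6000 + -0.8280i → escape time 3
(row=3, col=1): c = -1.0850 + -0.8280i → escape time 3
(row=3, col=2): c = -0.5700 + -0.8280i → escape time 4
(row=4, col=0): c = -1.6000 + -1.1340i → escape time 2
(row=4, col=1): c = -1.0850 + -1.1340i → escape time 3
(row=4, col=2): c = -0.5700 + -1.1340i → escape time 3
(row=5, col=0): c = -1.6000 + -1.4400i → escape time 1
(row=5, col=1): c = -1.0850 + -1.4400i → escape time 2
(row=5, col=2): c = -0.5700 + -1.4400i → escape time 2

Answer: 677
577
357
334
233
122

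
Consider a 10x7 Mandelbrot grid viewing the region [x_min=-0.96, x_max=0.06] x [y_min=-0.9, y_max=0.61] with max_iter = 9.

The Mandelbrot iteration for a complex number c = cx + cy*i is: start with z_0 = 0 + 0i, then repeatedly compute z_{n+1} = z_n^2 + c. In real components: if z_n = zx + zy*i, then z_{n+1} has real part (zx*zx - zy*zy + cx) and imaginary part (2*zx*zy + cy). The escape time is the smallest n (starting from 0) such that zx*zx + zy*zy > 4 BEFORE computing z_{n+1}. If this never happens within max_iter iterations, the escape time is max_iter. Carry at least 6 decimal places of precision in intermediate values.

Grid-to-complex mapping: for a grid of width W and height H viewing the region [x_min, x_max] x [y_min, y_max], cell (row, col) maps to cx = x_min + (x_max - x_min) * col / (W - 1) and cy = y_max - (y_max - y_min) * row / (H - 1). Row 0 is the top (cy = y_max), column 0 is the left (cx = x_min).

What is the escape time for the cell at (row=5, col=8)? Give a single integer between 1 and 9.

z_0 = 0 + 0i, c = -0.0533 + -0.6483i
Iter 1: z = -0.0533 + -0.6483i, |z|^2 = 0.4232
Iter 2: z = -0.4708 + -0.5792i, |z|^2 = 0.5571
Iter 3: z = -0.1671 + -0.1030i, |z|^2 = 0.0385
Iter 4: z = -0.0360 + -0.6139i, |z|^2 = 0.3782
Iter 5: z = -0.4289 + -0.6041i, |z|^2 = 0.5490
Iter 6: z = -0.2343 + -0.1301i, |z|^2 = 0.0718
Iter 7: z = -0.0154 + -0.5874i, |z|^2 = 0.3453
Iter 8: z = -0.3981 + -0.6303i, |z|^2 = 0.5558

Answer: 9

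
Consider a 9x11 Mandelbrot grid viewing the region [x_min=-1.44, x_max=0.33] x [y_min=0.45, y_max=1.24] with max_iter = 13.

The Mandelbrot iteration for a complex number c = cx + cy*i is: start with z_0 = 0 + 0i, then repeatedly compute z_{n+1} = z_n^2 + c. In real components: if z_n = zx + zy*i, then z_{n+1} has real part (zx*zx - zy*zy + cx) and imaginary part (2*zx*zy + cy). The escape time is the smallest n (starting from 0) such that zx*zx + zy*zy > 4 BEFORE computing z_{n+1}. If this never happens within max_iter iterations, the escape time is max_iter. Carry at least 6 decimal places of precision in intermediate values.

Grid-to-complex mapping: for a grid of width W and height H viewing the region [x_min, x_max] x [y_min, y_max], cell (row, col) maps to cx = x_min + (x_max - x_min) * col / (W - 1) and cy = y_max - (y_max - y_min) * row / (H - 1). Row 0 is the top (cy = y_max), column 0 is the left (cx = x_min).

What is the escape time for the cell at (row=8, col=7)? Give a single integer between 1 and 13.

Answer: 13

Derivation:
z_0 = 0 + 0i, c = 0.1088 + 0.6080i
Iter 1: z = 0.1088 + 0.6080i, |z|^2 = 0.3815
Iter 2: z = -0.2491 + 0.7402i, |z|^2 = 0.6100
Iter 3: z = -0.3772 + 0.2392i, |z|^2 = 0.1995
Iter 4: z = 0.1938 + 0.4275i, |z|^2 = 0.2203
Iter 5: z = -0.0365 + 0.7737i, |z|^2 = 0.5999
Iter 6: z = -0.4885 + 0.5515i, |z|^2 = 0.5428
Iter 7: z = 0.0432 + 0.0691i, |z|^2 = 0.0066
Iter 8: z = 0.1058 + 0.6140i, |z|^2 = 0.3882
Iter 9: z = -0.2570 + 0.7380i, |z|^2 = 0.6106
Iter 10: z = -0.3698 + 0.2287i, |z|^2 = 0.1890
Iter 11: z = 0.1932 + 0.4389i, |z|^2 = 0.2299
Iter 12: z = -0.0465 + 0.7776i, |z|^2 = 0.6068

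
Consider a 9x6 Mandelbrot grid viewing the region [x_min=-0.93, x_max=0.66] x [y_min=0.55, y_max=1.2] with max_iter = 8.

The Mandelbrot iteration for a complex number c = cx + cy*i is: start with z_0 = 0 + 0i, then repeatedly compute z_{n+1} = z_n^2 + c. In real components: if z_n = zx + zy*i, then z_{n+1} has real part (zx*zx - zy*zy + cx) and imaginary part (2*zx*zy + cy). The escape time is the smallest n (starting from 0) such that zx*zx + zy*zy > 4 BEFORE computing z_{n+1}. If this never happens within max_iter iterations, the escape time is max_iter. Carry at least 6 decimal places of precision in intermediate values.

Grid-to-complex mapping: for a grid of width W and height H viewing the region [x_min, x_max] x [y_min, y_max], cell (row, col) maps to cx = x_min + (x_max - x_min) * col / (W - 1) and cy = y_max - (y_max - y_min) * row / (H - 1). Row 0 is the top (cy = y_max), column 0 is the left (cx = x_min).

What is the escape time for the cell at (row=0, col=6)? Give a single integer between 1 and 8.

z_0 = 0 + 0i, c = 0.2625 + 1.2000i
Iter 1: z = 0.2625 + 1.2000i, |z|^2 = 1.5089
Iter 2: z = -1.1086 + 1.8300i, |z|^2 = 4.5779
Escaped at iteration 2

Answer: 2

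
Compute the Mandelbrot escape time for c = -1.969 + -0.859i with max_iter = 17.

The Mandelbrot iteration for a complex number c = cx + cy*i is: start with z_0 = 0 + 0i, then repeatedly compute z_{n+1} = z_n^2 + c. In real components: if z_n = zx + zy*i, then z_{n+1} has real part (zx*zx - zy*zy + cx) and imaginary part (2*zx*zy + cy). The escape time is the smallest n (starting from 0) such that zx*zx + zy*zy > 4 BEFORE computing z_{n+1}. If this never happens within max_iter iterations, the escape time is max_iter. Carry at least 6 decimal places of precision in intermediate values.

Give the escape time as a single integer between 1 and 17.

Answer: 1

Derivation:
z_0 = 0 + 0i, c = -1.9690 + -0.8590i
Iter 1: z = -1.9690 + -0.8590i, |z|^2 = 4.6148
Escaped at iteration 1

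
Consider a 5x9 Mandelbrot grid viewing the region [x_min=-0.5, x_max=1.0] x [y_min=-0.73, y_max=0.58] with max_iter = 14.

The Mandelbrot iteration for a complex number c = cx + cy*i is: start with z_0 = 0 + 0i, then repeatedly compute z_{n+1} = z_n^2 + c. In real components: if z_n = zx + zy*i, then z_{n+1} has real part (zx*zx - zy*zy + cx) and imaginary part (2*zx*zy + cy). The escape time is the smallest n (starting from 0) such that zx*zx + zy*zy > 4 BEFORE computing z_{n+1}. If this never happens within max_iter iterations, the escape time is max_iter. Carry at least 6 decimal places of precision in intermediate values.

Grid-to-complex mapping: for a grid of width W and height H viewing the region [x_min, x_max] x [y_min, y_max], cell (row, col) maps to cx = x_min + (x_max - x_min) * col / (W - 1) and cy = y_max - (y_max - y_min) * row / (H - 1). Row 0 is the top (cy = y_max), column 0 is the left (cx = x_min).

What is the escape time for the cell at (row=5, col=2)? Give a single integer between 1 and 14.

z_0 = 0 + 0i, c = 0.2500 + -0.2388i
Iter 1: z = 0.2500 + -0.2388i, |z|^2 = 0.1195
Iter 2: z = 0.2555 + -0.3581i, |z|^2 = 0.1935
Iter 3: z = 0.1870 + -0.4218i, |z|^2 = 0.2129
Iter 4: z = 0.1071 + -0.3965i, |z|^2 = 0.1687
Iter 5: z = 0.1043 + -0.3237i, |z|^2 = 0.1156
Iter 6: z = 0.1561 + -0.3062i, |z|^2 = 0.1181
Iter 7: z = 0.1806 + -0.3344i, |z|^2 = 0.1444
Iter 8: z = 0.1708 + -0.3595i, |z|^2 = 0.1584
Iter 9: z = 0.1499 + -0.3616i, |z|^2 = 0.1532
Iter 10: z = 0.1417 + -0.3472i, |z|^2 = 0.1406
Iter 11: z = 0.1496 + -0.3372i, |z|^2 = 0.1361
Iter 12: z = 0.1587 + -0.3396i, |z|^2 = 0.1405
Iter 13: z = 0.1598 + -0.3465i, |z|^2 = 0.1456

Answer: 14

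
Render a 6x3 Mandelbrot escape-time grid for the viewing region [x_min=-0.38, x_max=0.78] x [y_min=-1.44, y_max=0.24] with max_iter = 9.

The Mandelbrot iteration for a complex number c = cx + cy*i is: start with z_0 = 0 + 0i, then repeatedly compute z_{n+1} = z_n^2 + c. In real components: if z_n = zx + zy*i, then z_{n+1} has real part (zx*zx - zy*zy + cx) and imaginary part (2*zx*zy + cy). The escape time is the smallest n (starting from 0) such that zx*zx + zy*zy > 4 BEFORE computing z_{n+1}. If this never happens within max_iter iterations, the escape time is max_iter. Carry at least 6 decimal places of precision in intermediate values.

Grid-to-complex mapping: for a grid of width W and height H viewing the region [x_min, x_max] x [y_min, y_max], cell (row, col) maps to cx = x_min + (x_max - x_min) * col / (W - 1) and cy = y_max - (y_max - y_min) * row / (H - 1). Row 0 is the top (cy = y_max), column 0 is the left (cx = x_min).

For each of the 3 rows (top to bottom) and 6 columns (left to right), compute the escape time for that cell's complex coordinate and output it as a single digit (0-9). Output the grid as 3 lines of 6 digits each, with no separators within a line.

(row=0, col=0): c = -0.3800 + 0.2400i → escape time 9
(row=0, col=1): c = -0.1480 + 0.2400i → escape time 9
(row=0, col=2): c = 0.0840 + 0.2400i → escape time 9
(row=0, col=3): c = 0.3160 + 0.2400i → escape time 9
(row=0, col=4): c = 0.5480 + 0.2400i → escape time 4
(row=0, col=5): c = 0.7800 + 0.2400i → escape time 3
(row=1, col=0): c = -0.3800 + -0.6000i → escape time 9
(row=1, col=1): c = -0.1480 + -0.6000i → escape time 9
(row=1, col=2): c = 0.0840 + -0.6000i → escape time 9
(row=1, col=3): c = 0.3160 + -0.6000i → escape time 9
(row=1, col=4): c = 0.5480 + -0.6000i → escape time 4
(row=1, col=5): c = 0.7800 + -0.6000i → escape time 3
(row=2, col=0): c = -0.3800 + -1.4400i → escape time 2
(row=2, col=1): c = -0.1480 + -1.4400i → escape time 2
(row=2, col=2): c = 0.0840 + -1.4400i → escape time 2
(row=2, col=3): c = 0.3160 + -1.4400i → escape time 2
(row=2, col=4): c = 0.5480 + -1.4400i → escape time 2
(row=2, col=5): c = 0.7800 + -1.4400i → escape time 2

Answer: 999943
999943
222222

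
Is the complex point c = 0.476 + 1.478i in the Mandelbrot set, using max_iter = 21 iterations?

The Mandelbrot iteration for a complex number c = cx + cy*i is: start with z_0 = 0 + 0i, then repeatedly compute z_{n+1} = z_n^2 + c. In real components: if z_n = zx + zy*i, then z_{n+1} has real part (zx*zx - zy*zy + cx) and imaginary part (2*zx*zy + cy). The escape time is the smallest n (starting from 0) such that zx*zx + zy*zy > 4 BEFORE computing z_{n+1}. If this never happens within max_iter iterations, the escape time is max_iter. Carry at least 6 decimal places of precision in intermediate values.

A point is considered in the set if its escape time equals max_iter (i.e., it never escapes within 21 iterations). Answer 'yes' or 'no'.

z_0 = 0 + 0i, c = 0.4760 + 1.4780i
Iter 1: z = 0.4760 + 1.4780i, |z|^2 = 2.4111
Iter 2: z = -1.4819 + 2.8851i, |z|^2 = 10.5196
Escaped at iteration 2

Answer: no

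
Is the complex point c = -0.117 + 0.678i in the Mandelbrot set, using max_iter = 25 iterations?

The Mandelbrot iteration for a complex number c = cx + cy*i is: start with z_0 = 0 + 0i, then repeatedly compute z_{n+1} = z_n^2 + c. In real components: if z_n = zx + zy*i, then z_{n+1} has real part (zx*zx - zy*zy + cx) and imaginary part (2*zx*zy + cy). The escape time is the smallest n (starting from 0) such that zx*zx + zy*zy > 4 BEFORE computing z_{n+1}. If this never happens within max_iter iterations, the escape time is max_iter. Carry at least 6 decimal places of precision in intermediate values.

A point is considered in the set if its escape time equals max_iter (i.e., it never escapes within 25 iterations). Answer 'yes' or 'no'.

z_0 = 0 + 0i, c = -0.1170 + 0.6780i
Iter 1: z = -0.1170 + 0.6780i, |z|^2 = 0.4734
Iter 2: z = -0.5630 + 0.5193i, |z|^2 = 0.5867
Iter 3: z = -0.0698 + 0.0932i, |z|^2 = 0.0136
Iter 4: z = -0.1208 + 0.6650i, |z|^2 = 0.4568
Iter 5: z = -0.5446 + 0.5173i, |z|^2 = 0.5642
Iter 6: z = -0.0880 + 0.1145i, |z|^2 = 0.0209
Iter 7: z = -0.1224 + 0.6578i, |z|^2 = 0.4477
Iter 8: z = -0.5348 + 0.5170i, |z|^2 = 0.5533
Iter 9: z = -0.0983 + 0.1250i, |z|^2 = 0.0253
Iter 10: z = -0.1230 + 0.6534i, |z|^2 = 0.4421
Iter 11: z = -0.5288 + 0.5173i, |z|^2 = 0.5473
Iter 12: z = -0.1049 + 0.1309i, |z|^2 = 0.0281
Iter 13: z = -0.1231 + 0.6505i, |z|^2 = 0.4384
Iter 14: z = -0.5250 + 0.5178i, |z|^2 = 0.5438
Iter 15: z = -0.1095 + 0.1343i, |z|^2 = 0.0300
Iter 16: z = -0.1230 + 0.6486i, |z|^2 = 0.4358
Iter 17: z = -0.5226 + 0.5184i, |z|^2 = 0.5418
Iter 18: z = -0.1127 + 0.1362i, |z|^2 = 0.0313
Iter 19: z = -0.1229 + 0.6473i, |z|^2 = 0.4341
Iter 20: z = -0.5209 + 0.5189i, |z|^2 = 0.5406
Iter 21: z = -0.1150 + 0.1374i, |z|^2 = 0.0321
Iter 22: z = -0.1227 + 0.6464i, |z|^2 = 0.4329
Iter 23: z = -0.5198 + 0.5194i, |z|^2 = 0.5400
Iter 24: z = -0.1166 + 0.1380i, |z|^2 = 0.0326
Did not escape in 25 iterations → in set

Answer: yes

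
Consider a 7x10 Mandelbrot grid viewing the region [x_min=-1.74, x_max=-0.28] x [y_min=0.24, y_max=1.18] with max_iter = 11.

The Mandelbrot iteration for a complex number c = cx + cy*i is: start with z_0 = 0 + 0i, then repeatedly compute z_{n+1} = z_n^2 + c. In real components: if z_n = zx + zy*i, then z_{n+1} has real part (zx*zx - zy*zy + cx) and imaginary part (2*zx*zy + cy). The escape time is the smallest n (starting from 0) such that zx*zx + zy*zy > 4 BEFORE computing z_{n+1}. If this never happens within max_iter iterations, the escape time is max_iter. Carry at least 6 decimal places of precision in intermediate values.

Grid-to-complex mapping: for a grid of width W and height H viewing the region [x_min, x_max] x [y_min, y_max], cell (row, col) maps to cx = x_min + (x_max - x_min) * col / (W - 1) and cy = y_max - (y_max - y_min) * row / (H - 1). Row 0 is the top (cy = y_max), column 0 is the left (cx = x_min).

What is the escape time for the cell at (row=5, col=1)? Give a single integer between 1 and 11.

Answer: 3

Derivation:
z_0 = 0 + 0i, c = -1.4967 + 0.6578i
Iter 1: z = -1.4967 + 0.6578i, |z|^2 = 2.6727
Iter 2: z = 0.3107 + -1.3112i, |z|^2 = 1.8157
Iter 3: z = -3.1193 + -0.1569i, |z|^2 = 9.7548
Escaped at iteration 3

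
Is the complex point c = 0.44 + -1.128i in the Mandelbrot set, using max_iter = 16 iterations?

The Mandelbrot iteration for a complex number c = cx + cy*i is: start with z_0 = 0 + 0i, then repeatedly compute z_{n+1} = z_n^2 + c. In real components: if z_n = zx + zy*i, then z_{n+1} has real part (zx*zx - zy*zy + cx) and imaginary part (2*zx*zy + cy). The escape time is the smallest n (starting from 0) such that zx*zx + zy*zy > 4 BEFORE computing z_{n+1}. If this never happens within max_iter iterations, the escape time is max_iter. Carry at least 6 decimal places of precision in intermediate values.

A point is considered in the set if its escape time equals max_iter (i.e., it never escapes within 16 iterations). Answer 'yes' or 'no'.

z_0 = 0 + 0i, c = 0.4400 + -1.1280i
Iter 1: z = 0.4400 + -1.1280i, |z|^2 = 1.4660
Iter 2: z = -0.6388 + -2.1206i, |z|^2 = 4.9052
Escaped at iteration 2

Answer: no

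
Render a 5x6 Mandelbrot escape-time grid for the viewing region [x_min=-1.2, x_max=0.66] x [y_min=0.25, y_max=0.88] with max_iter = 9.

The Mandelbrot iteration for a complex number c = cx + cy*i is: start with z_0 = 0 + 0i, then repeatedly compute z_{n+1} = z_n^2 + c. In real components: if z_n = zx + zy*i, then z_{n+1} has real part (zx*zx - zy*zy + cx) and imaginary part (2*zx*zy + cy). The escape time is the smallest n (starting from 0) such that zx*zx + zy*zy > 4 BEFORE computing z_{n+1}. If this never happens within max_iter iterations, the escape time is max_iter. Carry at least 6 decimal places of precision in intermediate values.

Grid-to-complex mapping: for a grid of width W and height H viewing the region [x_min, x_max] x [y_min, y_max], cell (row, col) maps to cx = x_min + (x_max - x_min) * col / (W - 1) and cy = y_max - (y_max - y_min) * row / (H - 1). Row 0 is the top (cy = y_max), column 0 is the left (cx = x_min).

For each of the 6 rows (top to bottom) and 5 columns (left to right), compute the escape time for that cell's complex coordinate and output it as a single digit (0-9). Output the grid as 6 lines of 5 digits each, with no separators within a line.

Answer: 34842
34963
36993
56993
89993
99993

Derivation:
(row=0, col=0): c = -1.2000 + 0.8800i → escape time 3
(row=0, col=1): c = -0.7350 + 0.8800i → escape time 4
(row=0, col=2): c = -0.2700 + 0.8800i → escape time 8
(row=0, col=3): c = 0.1950 + 0.8800i → escape time 4
(row=0, col=4): c = 0.6600 + 0.8800i → escape time 2
(row=1, col=0): c = -1.2000 + 0.7540i → escape time 3
(row=1, col=1): c = -0.7350 + 0.7540i → escape time 4
(row=1, col=2): c = -0.2700 + 0.7540i → escape time 9
(row=1, col=3): c = 0.1950 + 0.7540i → escape time 6
(row=1, col=4): c = 0.6600 + 0.7540i → escape time 3
(row=2, col=0): c = -1.2000 + 0.6280i → escape time 3
(row=2, col=1): c = -0.7350 + 0.6280i → escape time 6
(row=2, col=2): c = -0.2700 + 0.6280i → escape time 9
(row=2, col=3): c = 0.1950 + 0.6280i → escape time 9
(row=2, col=4): c = 0.6600 + 0.6280i → escape time 3
(row=3, col=0): c = -1.2000 + 0.5020i → escape time 5
(row=3, col=1): c = -0.7350 + 0.5020i → escape time 6
(row=3, col=2): c = -0.2700 + 0.5020i → escape time 9
(row=3, col=3): c = 0.1950 + 0.5020i → escape time 9
(row=3, col=4): c = 0.6600 + 0.5020i → escape time 3
(row=4, col=0): c = -1.2000 + 0.3760i → escape time 8
(row=4, col=1): c = -0.7350 + 0.3760i → escape time 9
(row=4, col=2): c = -0.2700 + 0.3760i → escape time 9
(row=4, col=3): c = 0.1950 + 0.3760i → escape time 9
(row=4, col=4): c = 0.6600 + 0.3760i → escape time 3
(row=5, col=0): c = -1.2000 + 0.2500i → escape time 9
(row=5, col=1): c = -0.7350 + 0.2500i → escape time 9
(row=5, col=2): c = -0.2700 + 0.2500i → escape time 9
(row=5, col=3): c = 0.1950 + 0.2500i → escape time 9
(row=5, col=4): c = 0.6600 + 0.2500i → escape time 3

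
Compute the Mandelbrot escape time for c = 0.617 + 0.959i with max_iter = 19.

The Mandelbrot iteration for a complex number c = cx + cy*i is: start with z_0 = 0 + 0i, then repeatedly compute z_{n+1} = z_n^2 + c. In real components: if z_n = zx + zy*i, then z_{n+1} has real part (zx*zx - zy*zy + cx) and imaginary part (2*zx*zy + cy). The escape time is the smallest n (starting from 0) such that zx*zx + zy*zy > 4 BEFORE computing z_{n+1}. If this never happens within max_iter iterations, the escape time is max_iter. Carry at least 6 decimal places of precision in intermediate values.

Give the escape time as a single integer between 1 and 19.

z_0 = 0 + 0i, c = 0.6170 + 0.9590i
Iter 1: z = 0.6170 + 0.9590i, |z|^2 = 1.3004
Iter 2: z = 0.0780 + 2.1424i, |z|^2 = 4.5960
Escaped at iteration 2

Answer: 2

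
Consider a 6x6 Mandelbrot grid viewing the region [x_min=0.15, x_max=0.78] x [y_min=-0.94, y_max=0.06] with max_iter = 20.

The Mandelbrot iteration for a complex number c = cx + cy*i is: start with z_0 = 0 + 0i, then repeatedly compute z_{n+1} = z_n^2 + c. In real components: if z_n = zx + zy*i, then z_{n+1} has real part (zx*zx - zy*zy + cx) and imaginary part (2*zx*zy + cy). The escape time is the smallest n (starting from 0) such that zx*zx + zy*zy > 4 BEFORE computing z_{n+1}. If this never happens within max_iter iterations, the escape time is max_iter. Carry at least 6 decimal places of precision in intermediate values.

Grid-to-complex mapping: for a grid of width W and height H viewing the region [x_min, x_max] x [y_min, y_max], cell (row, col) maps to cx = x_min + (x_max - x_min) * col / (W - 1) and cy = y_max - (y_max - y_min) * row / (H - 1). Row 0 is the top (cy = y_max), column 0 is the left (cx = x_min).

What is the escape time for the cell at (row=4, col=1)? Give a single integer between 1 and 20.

Answer: 5

Derivation:
z_0 = 0 + 0i, c = 0.2760 + -0.7400i
Iter 1: z = 0.2760 + -0.7400i, |z|^2 = 0.6238
Iter 2: z = -0.1954 + -1.1485i, |z|^2 = 1.3572
Iter 3: z = -1.0048 + -0.2911i, |z|^2 = 1.0944
Iter 4: z = 1.2009 + -0.1550i, |z|^2 = 1.4662
Iter 5: z = 1.6942 + -1.1122i, |z|^2 = 4.1071
Escaped at iteration 5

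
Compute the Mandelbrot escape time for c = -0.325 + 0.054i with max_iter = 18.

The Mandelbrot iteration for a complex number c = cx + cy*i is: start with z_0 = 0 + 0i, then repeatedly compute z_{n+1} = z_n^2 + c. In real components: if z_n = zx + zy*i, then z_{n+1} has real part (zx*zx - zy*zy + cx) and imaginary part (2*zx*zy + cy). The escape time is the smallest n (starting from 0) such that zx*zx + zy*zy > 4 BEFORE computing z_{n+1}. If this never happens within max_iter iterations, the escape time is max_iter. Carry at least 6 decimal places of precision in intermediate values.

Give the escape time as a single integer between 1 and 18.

Answer: 18

Derivation:
z_0 = 0 + 0i, c = -0.3250 + 0.0540i
Iter 1: z = -0.3250 + 0.0540i, |z|^2 = 0.1085
Iter 2: z = -0.2223 + 0.0189i, |z|^2 = 0.0498
Iter 3: z = -0.2759 + 0.0456i, |z|^2 = 0.0782
Iter 4: z = -0.2509 + 0.0288i, |z|^2 = 0.0638
Iter 5: z = -0.2629 + 0.0395i, |z|^2 = 0.0707
Iter 6: z = -0.2575 + 0.0332i, |z|^2 = 0.0674
Iter 7: z = -0.2598 + 0.0369i, |z|^2 = 0.0689
Iter 8: z = -0.2589 + 0.0348i, |z|^2 = 0.0682
Iter 9: z = -0.2592 + 0.0360i, |z|^2 = 0.0685
Iter 10: z = -0.2591 + 0.0354i, |z|^2 = 0.0684
Iter 11: z = -0.2591 + 0.0357i, |z|^2 = 0.0684
Iter 12: z = -0.2591 + 0.0355i, |z|^2 = 0.0684
Iter 13: z = -0.2591 + 0.0356i, |z|^2 = 0.0684
Iter 14: z = -0.2591 + 0.0356i, |z|^2 = 0.0684
Iter 15: z = -0.2591 + 0.0356i, |z|^2 = 0.0684
Iter 16: z = -0.2591 + 0.0356i, |z|^2 = 0.0684
Iter 17: z = -0.2591 + 0.0356i, |z|^2 = 0.0684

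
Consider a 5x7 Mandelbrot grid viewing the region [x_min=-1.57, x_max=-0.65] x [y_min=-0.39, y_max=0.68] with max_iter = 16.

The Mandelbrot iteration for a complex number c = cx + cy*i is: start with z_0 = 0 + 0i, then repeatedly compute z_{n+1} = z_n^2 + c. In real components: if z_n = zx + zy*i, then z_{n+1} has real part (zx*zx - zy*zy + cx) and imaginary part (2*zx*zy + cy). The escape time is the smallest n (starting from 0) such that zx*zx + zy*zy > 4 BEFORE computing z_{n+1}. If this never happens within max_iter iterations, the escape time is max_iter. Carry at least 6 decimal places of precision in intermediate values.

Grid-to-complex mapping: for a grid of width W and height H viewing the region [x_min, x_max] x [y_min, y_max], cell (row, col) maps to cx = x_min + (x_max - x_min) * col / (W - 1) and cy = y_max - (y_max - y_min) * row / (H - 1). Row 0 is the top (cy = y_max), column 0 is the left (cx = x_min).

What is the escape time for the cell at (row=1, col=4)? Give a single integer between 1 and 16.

Answer: 12

Derivation:
z_0 = 0 + 0i, c = -0.6500 + 0.5017i
Iter 1: z = -0.6500 + 0.5017i, |z|^2 = 0.6742
Iter 2: z = -0.4792 + -0.1505i, |z|^2 = 0.2523
Iter 3: z = -0.4430 + 0.6459i, |z|^2 = 0.6135
Iter 4: z = -0.8709 + -0.0707i, |z|^2 = 0.7634
Iter 5: z = 0.1035 + 0.6247i, |z|^2 = 0.4010
Iter 6: z = -1.0296 + 0.6309i, |z|^2 = 1.4581
Iter 7: z = 0.0120 + -0.7976i, |z|^2 = 0.6362
Iter 8: z = -1.2859 + 0.4826i, |z|^2 = 1.8865
Iter 9: z = 0.7708 + -0.7394i, |z|^2 = 1.1409
Iter 10: z = -0.6026 + -0.6382i, |z|^2 = 0.7704
Iter 11: z = -0.6942 + 1.2708i, |z|^2 = 2.0969
Iter 12: z = -1.7832 + -1.2627i, |z|^2 = 4.7741
Escaped at iteration 12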